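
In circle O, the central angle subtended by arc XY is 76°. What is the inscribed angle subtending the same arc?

An inscribed angle intercepts an arc from a point on the circle, while the central angle intercepts the same arc from the center.
The inscribed angle is always half the central angle: 76° / 2 = 38°.

38°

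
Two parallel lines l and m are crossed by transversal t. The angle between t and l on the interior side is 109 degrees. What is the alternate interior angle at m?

Alternate interior angles are equal: 109 degrees.

109 degrees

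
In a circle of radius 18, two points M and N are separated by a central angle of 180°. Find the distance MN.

Chord length = 2r sin(θ/2)
= 2 × 18 × sin(180°/2)
= 2 × 18 × sin(90°)
= 36

36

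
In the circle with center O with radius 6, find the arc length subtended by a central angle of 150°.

Arc length = 2πr × θ/360
= 2π × 6 × 5/12
= 5*pi

5*pi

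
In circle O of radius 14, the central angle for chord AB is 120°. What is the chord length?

Chord length = 2r sin(θ/2)
= 2 × 14 × sin(120°/2)
= 2 × 14 × sin(60°)
= 14*sqrt(3)

14*sqrt(3)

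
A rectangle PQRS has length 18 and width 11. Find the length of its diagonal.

d = sqrt(18^2 + 11^2) = sqrt(445)

sqrt(445)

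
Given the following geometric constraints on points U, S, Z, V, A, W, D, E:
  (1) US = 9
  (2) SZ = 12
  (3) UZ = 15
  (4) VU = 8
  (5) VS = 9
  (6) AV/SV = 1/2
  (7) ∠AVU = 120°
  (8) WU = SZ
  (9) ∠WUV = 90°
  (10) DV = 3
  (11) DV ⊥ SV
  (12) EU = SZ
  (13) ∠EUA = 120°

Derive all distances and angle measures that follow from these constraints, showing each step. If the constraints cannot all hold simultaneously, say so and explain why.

The constraints are consistent.

From the given relations:
  AV = 1/2·SV = 1/2·9 ≈ 4.5
  WU = SZ = 12
  EU = SZ = 12

Step 1: From UV = 8, VA = 4.5, and ∠UVA = 120°, by the law of cosines:
  UA² = UV² + VA² - 2·UV·VA·cos(120°) = 64 + 20.25 + 36 = 120.2
  UA ≈ 10.97

Step 2: From SV = 9, VD = 3, and ∠SVD = 90°, by the law of cosines:
  SD² = SV² + VD² - 2·SV·VD·cos(90°) = 81 + 9 - 0 = 90
  SD = 3·√10

Step 3: From VU = 8, UW = 12, and ∠VUW = 90°, by the law of cosines:
  VW² = VU² + UW² - 2·VU·UW·cos(90°) = 64 + 144 - 0 = 208
  VW = 4·√13

Step 4: From US = 9, UV = 8, SV = 9, by the inverse law of cosines:
  cos(∠SUV) = (US² + UV² - SV²) / (2·US·UV)
  ∠SUV = 63.61°

Step 5: From US = 9, UZ = 15, SZ = 12, by the inverse law of cosines:
  cos(∠SUZ) = (US² + UZ² - SZ²) / (2·US·UZ)
  ∠SUZ = 53.13°

Step 6: From SU = 9, SV = 9, UV = 8, by the inverse law of cosines:
  cos(∠USV) = (SU² + SV² - UV²) / (2·SU·SV)
  ∠USV = 52.78°

Step 7: From SU = 9, SZ = 12, UZ = 15, by the inverse law of cosines:
  cos(∠USZ) = (SU² + SZ² - UZ²) / (2·SU·SZ)
  ∠USZ = 90°

Step 8: From ZS = 12, ZU = 15, SU = 9, by the inverse law of cosines:
  cos(∠SZU) = (ZS² + ZU² - SU²) / (2·ZS·ZU)
  ∠SZU = 36.87°

Step 9: From VS = 9, VU = 8, SU = 9, by the inverse law of cosines:
  cos(∠SVU) = (VS² + VU² - SU²) / (2·VS·VU)
  ∠SVU = 63.61°

Step 10: From AU = 10.97, UE = 12, and ∠AUE = 120°, by the law of cosines:
  AE² = AU² + UE² - 2·AU·UE·cos(120°) = 120.2 + 144 + 131.6 = 395.8
  AE ≈ 19.9

Step 11: From UA = 10.97, UV = 8, AV = 4.5, by the inverse law of cosines:
  cos(∠AUV) = (UA² + UV² - AV²) / (2·UA·UV)
  ∠AUV = 20.82°

Step 12: From SD = 3·√10, SV = 9, DV = 3, by the inverse law of cosines:
  cos(∠DSV) = (SD² + SV² - DV²) / (2·SD·SV)
  ∠DSV = 18.43°

Step 13: From VU = 8, VW = 4·√13, UW = 12, by the inverse law of cosines:
  cos(∠UVW) = (VU² + VW² - UW²) / (2·VU·VW)
  ∠UVW = 56.31°

Step 14: From AU = 10.97, AV = 4.5, UV = 8, by the inverse law of cosines:
  cos(∠UAV) = (AU² + AV² - UV²) / (2·AU·AV)
  ∠UAV = 39.18°

Step 15: From WU = 12, WV = 4·√13, UV = 8, by the inverse law of cosines:
  cos(∠UWV) = (WU² + WV² - UV²) / (2·WU·WV)
  ∠UWV = 33.69°

Step 16: From DS = 3·√10, DV = 3, SV = 9, by the inverse law of cosines:
  cos(∠SDV) = (DS² + DV² - SV²) / (2·DS·DV)
  ∠SDV = 71.57°

Step 17: From AE = 19.9, AU = 10.97, EU = 12, by the inverse law of cosines:
  cos(∠EAU) = (AE² + AU² - EU²) / (2·AE·AU)
  ∠EAU = 31.49°

Step 18: From EA = 19.9, EU = 12, AU = 10.97, by the inverse law of cosines:
  cos(∠AEU) = (EA² + EU² - AU²) / (2·EA·EU)
  ∠AEU = 28.51°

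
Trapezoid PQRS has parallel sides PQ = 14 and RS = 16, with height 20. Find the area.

Area = (14 + 16) * 20 / 2 = 600 / 2 = 300

300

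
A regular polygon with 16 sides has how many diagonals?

Each of the 16 vertices connects to 13 non-adjacent vertices via diagonals.
Total connections = 16 × 13 = 208, but each diagonal is counted twice.
Number of diagonals = 208 / 2 = 104.

104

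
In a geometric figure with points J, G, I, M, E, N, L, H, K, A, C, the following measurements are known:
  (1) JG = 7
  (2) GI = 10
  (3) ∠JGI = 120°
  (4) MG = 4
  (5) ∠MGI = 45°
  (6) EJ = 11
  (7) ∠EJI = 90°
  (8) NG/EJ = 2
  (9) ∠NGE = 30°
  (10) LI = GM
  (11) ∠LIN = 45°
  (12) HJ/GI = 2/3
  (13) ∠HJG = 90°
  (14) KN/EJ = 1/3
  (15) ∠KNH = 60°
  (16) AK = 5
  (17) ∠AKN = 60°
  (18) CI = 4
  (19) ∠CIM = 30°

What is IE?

Step 1: By the law of cosines on triangle JGI: JI² = 7² + 10² − 2·7·10·cos(120°) = 219, so JI ≈ 14.8.
Step 2: By the law of cosines on triangle IJE: IE² = 14.8² + 11² − 2·14.8·11·cos(90°) = 340, so IE = 2·√85.

Therefore, the length of IE = 2·√85.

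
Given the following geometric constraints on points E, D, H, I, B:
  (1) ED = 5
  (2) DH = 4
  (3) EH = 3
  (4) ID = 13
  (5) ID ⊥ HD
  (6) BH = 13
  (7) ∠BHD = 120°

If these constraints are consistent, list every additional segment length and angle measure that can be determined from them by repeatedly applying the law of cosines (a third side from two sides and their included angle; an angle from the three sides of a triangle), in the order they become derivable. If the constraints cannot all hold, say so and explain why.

The constraints are consistent. Derivable facts, in order:
After 1 step:
- DB ≈ 15.39
- HI = √185
- ∠DEH = 53.13°
- ∠DHE = 90°
- ∠EDH = 36.87°
After 2 steps:
- ∠BDH = 47°
- ∠DBH = 13°
- ∠DHI = 72.9°
- ∠DIH = 17.1°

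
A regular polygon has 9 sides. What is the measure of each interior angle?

Each interior angle of a regular n-gon is (n - 2) * 180 / n.
For n = 9: (9 - 2) * 180 / 9 = 1260/9 = 140 degrees.

140 degrees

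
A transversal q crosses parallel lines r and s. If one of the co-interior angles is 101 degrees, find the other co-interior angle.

Co-interior angles (same-side interior) formed by parallel lines and a transversal are supplementary (sum to 180 degrees).
The given angle is 101 degrees.
The co-interior angle = 180 - 101 = 79 degrees.

79 degrees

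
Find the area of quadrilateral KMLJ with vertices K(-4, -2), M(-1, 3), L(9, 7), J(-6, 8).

Shoelace: sum of cross terms = 110, Area = (1/2)|110| = 55

55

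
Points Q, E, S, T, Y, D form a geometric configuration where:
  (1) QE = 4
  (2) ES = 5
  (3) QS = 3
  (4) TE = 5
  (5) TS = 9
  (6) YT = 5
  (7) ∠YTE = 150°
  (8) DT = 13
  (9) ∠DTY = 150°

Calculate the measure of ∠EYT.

Step 1: By the law of cosines on triangle YTE: YE² = 5² + 5² − 2·5·5·cos(150°) = 93.3, so YE ≈ 9.66.
Step 2: By the inverse law of cosines on triangle EYT: cos(∠EYT) = (9.66² + 5² − 5²) / (2·9.66·5) = 93.3/96.59 = 0.9659, so ∠EYT = 15°.

Therefore, the measure of angle ∠EYT = 15°.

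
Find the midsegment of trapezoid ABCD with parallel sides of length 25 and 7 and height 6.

midsegment = (25 + 7) / 2 = 32 / 2 = 16

16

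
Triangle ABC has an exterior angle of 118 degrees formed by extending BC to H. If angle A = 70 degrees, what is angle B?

By the exterior angle theorem: exterior angle = sum of remote interior angles.
118 = 70 + angle B
angle B = 118 - 70 = 48 degrees

48 degrees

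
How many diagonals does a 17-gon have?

Total line segments between 17 vertices = C(17,2) = 136.
Subtract the 17 sides: 136 - 17 = 119 diagonals.

119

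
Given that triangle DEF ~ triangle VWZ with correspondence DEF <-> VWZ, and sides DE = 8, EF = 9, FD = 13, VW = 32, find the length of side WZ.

Similar triangles have proportional sides. Setting up the proportion:
VW / DE = WZ / EF
32 / 8 = WZ / 9
WZ = 9 * 32 / 8 = 36.

36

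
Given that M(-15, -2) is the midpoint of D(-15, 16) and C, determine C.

Using the midpoint formula: M = ((x1 + x2)/2, (y1 + y2)/2)
We know M = (-15, -2) and D = (-15, 16)
For x: -15 = (-15 + x2)/2, so x2 = 2*-15 - -15 = -15
For y: -2 = (16 + y2)/2, so y2 = 2*-2 - 16 = -20
C = (-15, -20)

(-15, -20)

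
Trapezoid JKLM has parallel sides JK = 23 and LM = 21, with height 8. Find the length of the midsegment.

The midsegment (median) of a trapezoid connects the midpoints of the non-parallel sides.
Its length is the average of the two bases: (23 + 21) / 2 = 22.

22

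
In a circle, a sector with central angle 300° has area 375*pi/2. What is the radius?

The sector covers 300°/360° = 5/6 of the full circle.
Full circle area = 375*pi/2 / 5/6 = 225*pi.
Since full area = πr², we get r² = 225*pi/π = 225, so r = 15.

15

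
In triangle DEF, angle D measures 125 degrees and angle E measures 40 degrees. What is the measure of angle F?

By the triangle angle sum property, the three interior angles of any triangle add up to 180°.
We know angle D = 125° and angle E = 40°, so their sum is 165°.
Therefore angle F = 180° - 165° = 15°.

15 degrees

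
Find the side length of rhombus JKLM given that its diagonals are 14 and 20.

In a rhombus, the diagonals bisect each other perpendicularly, creating four congruent right triangles.
Each triangle has legs 7 (half of 14) and 10 (half of 20).
The hypotenuse of each right triangle is a side of the rhombus:
side = sqrt(7^2 + 10^2) = sqrt(149)

sqrt(149)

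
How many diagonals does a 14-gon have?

Total line segments between 14 vertices = C(14,2) = 91.
Subtract the 14 sides: 91 - 14 = 77 diagonals.

77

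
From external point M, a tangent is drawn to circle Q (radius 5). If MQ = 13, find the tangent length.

Let T be the point of tangency. Then QT ⊥ MT (radius ⊥ tangent).
In right triangle QTM: QM² = QT² + MT²
13² = 5² + MT²
MT² = 144, MT = 12

12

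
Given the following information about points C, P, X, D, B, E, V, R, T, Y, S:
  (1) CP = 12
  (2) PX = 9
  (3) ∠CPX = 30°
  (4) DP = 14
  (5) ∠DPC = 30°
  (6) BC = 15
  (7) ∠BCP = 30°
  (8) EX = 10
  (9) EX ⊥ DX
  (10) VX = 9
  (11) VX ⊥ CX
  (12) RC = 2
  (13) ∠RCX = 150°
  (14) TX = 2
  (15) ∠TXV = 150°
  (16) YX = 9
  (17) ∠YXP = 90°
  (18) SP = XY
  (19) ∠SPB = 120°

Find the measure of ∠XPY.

Step 1: By the law of cosines on triangle PXY: PY² = 9² + 9² − 2·9·9·cos(90°) = 162, so PY = 9·√2.
Step 2: By the inverse law of cosines on triangle XPY: cos(∠XPY) = (9² + (9·√2)² − 9²) / (2·9·9·√2) = 162/229.1 = 0.7071, so ∠XPY = 45°.

Therefore, the measure of angle ∠XPY = 45°.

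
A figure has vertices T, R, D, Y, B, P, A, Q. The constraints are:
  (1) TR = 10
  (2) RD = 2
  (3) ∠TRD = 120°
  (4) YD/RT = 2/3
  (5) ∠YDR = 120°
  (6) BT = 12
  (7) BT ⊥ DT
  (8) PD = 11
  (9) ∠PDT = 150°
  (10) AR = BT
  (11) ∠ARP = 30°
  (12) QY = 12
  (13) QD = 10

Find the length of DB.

Step 1: By the law of cosines on triangle DRT: DT² = 2² + 10² − 2·2·10·cos(120°) = 124, so DT = 2·√31.
Step 2: By the law of cosines on triangle DTB: DB² = (2·√31)² + 12² − 2·2·√31·12·cos(90°) = 268, so DB = 2·√67.

Therefore, the length of DB = 2·√67.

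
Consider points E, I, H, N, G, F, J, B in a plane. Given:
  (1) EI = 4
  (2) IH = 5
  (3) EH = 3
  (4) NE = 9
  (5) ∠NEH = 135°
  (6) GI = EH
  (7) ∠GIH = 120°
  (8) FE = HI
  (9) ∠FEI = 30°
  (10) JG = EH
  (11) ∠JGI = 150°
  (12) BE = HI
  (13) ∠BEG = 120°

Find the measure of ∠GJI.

From the given relations: JG = EH = 3; GI = EH = 3.
Step 1: By the law of cosines on triangle JGI: JI² = 3² + 3² − 2·3·3·cos(150°) = 33.59, so JI ≈ 5.8.
Step 2: By the inverse law of cosines on triangle GJI: cos(∠GJI) = (3² + 5.8² − 3²) / (2·3·5.8) = 33.59/34.77 = 0.9659, so ∠GJI = 15°.

Therefore, the measure of angle ∠GJI = 15°.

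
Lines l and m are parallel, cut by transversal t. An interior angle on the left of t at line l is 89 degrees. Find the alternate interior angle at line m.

Alternate interior angles are equal: 89 degrees.

89 degrees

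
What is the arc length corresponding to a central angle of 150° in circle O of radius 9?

Arc length = 2π(9)(5/12) = 15*pi/2

15*pi/2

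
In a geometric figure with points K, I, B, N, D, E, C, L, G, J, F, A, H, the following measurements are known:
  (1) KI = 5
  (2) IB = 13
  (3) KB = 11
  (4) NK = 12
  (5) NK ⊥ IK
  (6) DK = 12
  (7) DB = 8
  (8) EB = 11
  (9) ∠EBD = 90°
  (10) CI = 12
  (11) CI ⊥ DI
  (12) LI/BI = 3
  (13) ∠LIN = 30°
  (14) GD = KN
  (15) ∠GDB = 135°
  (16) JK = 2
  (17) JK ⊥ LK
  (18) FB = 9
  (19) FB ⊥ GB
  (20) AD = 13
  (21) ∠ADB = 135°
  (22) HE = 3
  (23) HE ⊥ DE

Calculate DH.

Step 1: By the law of cosines on triangle EBD: ED² = 11² + 8² − 2·11·8·cos(90°) = 185, so ED = √185.
Step 2: By the law of cosines on triangle DEH: DH² = √185² + 3² − 2·√185·3·cos(90°) = 194, so DH = √194.

Therefore, the length of DH = √194.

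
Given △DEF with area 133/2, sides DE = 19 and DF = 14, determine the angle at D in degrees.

Area = (1/2) * a * b * sin(C)
sin(C) = 2 * Area / (a * b)
sin(C) = 2 * 133/2 / (19 * 14)
sin(C) = 1/2
C = arcsin(1/2) = 30°
Since sin(180° - C) = sin(C), the obtuse angle 150° gives the same area, so C = 30° or C = 150°.

30° or 150°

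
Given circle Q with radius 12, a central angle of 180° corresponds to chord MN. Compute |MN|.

Chord length = 2r sin(θ/2)
= 2 × 12 × sin(180°/2)
= 2 × 12 × sin(90°)
= 24

24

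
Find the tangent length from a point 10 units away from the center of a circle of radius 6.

Let T be the point of tangency. Then OT ⊥ PT (radius ⊥ tangent).
In right triangle OTP: OP² = OT² + PT²
10² = 6² + PT²
PT² = 64, PT = 8

8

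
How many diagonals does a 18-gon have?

Each of the 18 vertices connects to 15 non-adjacent vertices via diagonals.
Total connections = 18 × 15 = 270, but each diagonal is counted twice.
Number of diagonals = 270 / 2 = 135.

135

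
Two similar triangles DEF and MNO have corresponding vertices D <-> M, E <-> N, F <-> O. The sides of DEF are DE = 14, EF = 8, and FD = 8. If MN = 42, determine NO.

Since the triangles are similar, the ratio of corresponding sides is constant.
Scale factor k = MN / DE = 42 / 14 = 3
NO = k * EF = 3 * 8 = 24

24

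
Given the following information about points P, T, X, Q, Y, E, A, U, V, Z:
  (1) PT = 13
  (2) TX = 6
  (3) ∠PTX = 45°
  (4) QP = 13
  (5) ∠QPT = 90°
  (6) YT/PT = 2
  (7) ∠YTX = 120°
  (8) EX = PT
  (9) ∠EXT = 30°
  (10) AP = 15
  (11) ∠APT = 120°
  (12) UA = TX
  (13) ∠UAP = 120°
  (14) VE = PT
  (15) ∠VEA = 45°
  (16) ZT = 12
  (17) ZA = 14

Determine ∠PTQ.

Step 1: By the law of cosines on triangle TPQ: TQ² = 13² + 13² − 2·13·13·cos(90°) = 338, so TQ = 13·√2.
Step 2: By the inverse law of cosines on triangle PTQ: cos(∠PTQ) = (13² + (13·√2)² − 13²) / (2·13·13·√2) = 338/478 = 0.7071, so ∠PTQ = 45°.

Therefore, the measure of angle ∠PTQ = 45°.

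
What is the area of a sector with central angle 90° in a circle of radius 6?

Sector area = πr² × θ/360
= π × 6² × 1/4
= π × 36 × 1/4
= 9*pi

9*pi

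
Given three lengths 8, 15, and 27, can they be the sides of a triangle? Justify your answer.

The longest side is 27. The other two sides sum to 8 + 15 = 23.
Since 23 ≤ 27, the two shorter sides cannot reach around to close the triangle.

No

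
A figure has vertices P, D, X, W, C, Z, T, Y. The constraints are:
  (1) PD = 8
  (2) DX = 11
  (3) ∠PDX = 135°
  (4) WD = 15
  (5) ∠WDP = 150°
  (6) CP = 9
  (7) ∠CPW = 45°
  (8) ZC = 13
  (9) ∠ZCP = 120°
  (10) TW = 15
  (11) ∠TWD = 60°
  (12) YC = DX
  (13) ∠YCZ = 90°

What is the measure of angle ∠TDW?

Step 1: By the law of cosines on triangle DWT: DT² = 15² + 15² − 2·15·15·cos(60°) = 225, so DT = 15.
Step 2: By the inverse law of cosines on triangle TDW: cos(∠TDW) = (15² + 15² − 15²) / (2·15·15) = 225/450 = 0.5, so ∠TDW = 60°.

Therefore, the measure of angle ∠TDW = 60°.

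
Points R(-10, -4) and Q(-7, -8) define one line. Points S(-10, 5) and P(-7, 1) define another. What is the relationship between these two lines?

Slope of line 1: m1 = (-8 - -4)/(-7 - -10) = -4/3 = -4/3
Slope of line 2: m2 = (1 - 5)/(-7 - -10) = -4/3 = -4/3
m1 = m2, so the lines are parallel.

Parallel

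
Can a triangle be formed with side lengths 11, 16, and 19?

Yes.
The triangle inequality requires that the sum of any two sides exceeds the third.
Here 11 + 16 = 27 > 19, so the condition is met.

Yes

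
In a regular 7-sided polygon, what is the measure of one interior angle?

Each interior angle of a regular n-gon is (n - 2) * 180 / n.
For n = 7: (7 - 2) * 180 / 7 = 900/7 = 900/7 degrees.

900/7 degrees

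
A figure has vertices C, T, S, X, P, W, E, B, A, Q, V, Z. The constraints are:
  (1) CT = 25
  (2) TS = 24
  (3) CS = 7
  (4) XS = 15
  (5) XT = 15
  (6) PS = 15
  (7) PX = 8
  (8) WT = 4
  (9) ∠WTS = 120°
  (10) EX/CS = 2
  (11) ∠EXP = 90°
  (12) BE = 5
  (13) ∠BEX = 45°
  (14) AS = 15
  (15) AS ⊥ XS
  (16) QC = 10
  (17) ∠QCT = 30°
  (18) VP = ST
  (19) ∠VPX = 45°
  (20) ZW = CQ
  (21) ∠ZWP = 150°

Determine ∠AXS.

Step 1: By the law of cosines on triangle XSA: XA² = 15² + 15² − 2·15·15·cos(90°) = 450, so XA = 15·√2.
Step 2: By the inverse law of cosines on triangle AXS: cos(∠AXS) = ((15·√2)² + 15² − 15²) / (2·15·√2·15) = 450/636.4 = 0.7071, so ∠AXS = 45°.

Therefore, the measure of angle ∠AXS = 45°.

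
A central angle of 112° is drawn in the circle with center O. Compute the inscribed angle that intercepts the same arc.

Inscribed angle = 112° / 2 = 56° (inscribed angle theorem).

56°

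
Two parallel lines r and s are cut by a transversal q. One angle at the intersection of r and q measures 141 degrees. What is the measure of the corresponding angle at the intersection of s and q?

Corresponding angles formed by parallel lines and a transversal are equal.
The given angle is 141 degrees.
The corresponding angle = 141 degrees.

141 degrees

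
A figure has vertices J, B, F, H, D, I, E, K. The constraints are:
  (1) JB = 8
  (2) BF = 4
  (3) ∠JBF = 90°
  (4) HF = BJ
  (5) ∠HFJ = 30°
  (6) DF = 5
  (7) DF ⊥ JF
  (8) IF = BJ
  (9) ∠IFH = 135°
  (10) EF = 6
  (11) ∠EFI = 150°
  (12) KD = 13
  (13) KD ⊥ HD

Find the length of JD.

Step 1: By the law of cosines on triangle FBJ: FJ² = 4² + 8² − 2·4·8·cos(90°) = 80, so FJ = 4·√5.
Step 2: By the law of cosines on triangle JFD: JD² = (4·√5)² + 5² − 2·4·√5·5·cos(90°) = 105, so JD = √105.

Therefore, the length of JD = √105.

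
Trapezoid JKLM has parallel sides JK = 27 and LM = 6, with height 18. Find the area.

Area = (27 + 6) * 18 / 2 = 594 / 2 = 297

297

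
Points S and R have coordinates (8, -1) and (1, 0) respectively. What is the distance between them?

The horizontal distance is |1 - 8| = 7 and the vertical distance is |0 - -1| = 1.
By the Pythagorean theorem, d = sqrt(7^2 + 1^2) = sqrt(50) = 5*sqrt(2).

5*sqrt(2)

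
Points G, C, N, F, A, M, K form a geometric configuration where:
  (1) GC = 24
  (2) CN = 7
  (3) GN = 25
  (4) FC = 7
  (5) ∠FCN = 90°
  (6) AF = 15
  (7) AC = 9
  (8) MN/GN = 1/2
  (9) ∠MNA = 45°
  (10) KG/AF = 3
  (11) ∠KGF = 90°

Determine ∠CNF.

Step 1: By the law of cosines on triangle NCF: NF² = 7² + 7² − 2·7·7·cos(90°) = 98, so NF = 7·√2.
Step 2: By the inverse law of cosines on triangle CNF: cos(∠CNF) = (7² + (7·√2)² − 7²) / (2·7·7·√2) = 98/138.59 = 0.7071, so ∠CNF = 45°.

Therefore, the measure of angle ∠CNF = 45°.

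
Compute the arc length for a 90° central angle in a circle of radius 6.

The full circumference is 2πr = 2π(6) = 12*pi.
The arc spans 90° out of 360°, which is a fraction of 1/4.
Arc length = 12*pi × 1/4 = 3*pi.

3*pi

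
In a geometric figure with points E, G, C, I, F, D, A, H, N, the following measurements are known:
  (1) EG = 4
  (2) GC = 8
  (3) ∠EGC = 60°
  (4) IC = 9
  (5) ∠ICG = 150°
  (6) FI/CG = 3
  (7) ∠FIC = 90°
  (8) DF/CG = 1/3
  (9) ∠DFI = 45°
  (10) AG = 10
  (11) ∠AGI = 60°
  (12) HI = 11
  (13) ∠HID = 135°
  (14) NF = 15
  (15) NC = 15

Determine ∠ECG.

Step 1: By the law of cosines on triangle CGE: CE² = 8² + 4² − 2·8·4·cos(60°) = 48, so CE = 4·√3.
Step 2: By the inverse law of cosines on triangle ECG: cos(∠ECG) = ((4·√3)² + 8² − 4²) / (2·4·√3·8) = 96/110.85 = 0.866, so ∠ECG = 30°.

Therefore, the measure of angle ∠ECG = 30°.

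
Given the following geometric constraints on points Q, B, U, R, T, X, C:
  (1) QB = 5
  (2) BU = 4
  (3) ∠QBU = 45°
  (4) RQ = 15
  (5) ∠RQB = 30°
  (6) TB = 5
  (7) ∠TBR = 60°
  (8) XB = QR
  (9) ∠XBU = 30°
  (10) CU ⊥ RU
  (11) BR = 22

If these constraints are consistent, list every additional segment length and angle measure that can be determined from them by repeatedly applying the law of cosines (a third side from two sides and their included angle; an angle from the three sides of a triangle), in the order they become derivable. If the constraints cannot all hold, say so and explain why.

These constraints are not satisfiable: by the triangle inequality in triangle QBR, (1) QB = 5 and (4) RQ = 15 force BR ≤ 5 + 15 = 20, but (11) says BR = 22. No planar figure meets all of them, so nothing further can be derived.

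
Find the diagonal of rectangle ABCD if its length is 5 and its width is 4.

d = sqrt(5^2 + 4^2) = sqrt(41)

sqrt(41)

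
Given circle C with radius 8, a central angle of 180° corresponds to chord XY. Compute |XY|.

Drop a perpendicular from the center to the chord, bisecting both the chord and the central angle.
Each half-chord = r sin(θ/2) = 8 sin(90°).
The full chord = 2 × 8 × sin(90°) = 16.

16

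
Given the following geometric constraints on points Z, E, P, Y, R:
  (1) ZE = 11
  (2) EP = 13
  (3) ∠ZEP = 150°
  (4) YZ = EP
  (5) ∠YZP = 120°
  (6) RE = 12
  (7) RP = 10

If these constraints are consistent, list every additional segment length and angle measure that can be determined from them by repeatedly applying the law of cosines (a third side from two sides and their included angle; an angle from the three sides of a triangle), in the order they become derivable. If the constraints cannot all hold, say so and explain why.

The constraints are consistent. Derivable facts, in order:
After 1 step:
- ZP ≈ 23.19
- ∠EPR = 61.26°
- ∠ERP = 71.79°
- ∠PER = 46.95°
After 2 steps:
- PY ≈ 31.75
- ∠EPZ = 13.72°
- ∠EZP = 16.28°
After 3 steps:
- ∠PYZ = 39.23°
- ∠YPZ = 20.77°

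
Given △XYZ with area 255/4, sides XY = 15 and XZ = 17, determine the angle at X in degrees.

sin(C) = 2 * 255/4 / (15 * 17) = 1/2, so C = arcsin(1/2) = 30°.
Since sin(180° - C) = sin(C), the obtuse angle 150° gives the same area, so C = 30° or C = 150°.

30° or 150°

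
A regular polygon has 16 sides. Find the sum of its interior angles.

The sum of interior angles of an n-sided polygon is (n - 2) * 180.
For n = 16: (16 - 2) * 180 = 14 * 180 = 2520 degrees.

2520 degrees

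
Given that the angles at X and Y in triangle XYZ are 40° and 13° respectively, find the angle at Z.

Let angle Z = x. Then 40 + 13 + x = 180.
x = 180 - 53 = 127 degrees.

127 degrees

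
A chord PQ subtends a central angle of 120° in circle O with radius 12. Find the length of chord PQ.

Drop a perpendicular from the center to the chord, bisecting both the chord and the central angle.
Each half-chord = r sin(θ/2) = 12 sin(60°).
The full chord = 2 × 12 × sin(60°) = 12*sqrt(3).

12*sqrt(3)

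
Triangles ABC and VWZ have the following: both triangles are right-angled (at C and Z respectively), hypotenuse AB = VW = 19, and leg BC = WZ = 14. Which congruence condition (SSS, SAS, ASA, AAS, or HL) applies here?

The given information matches HL: The hypotenuse and one leg of two right triangles are equal (Hypotenuse-Leg).

HL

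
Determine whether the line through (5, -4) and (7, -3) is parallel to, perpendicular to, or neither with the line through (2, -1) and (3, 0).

Slope of line 1: m1 = (-3 - -4)/(7 - 5) = 1/2 = 1/2
Slope of line 2: m2 = (0 - -1)/(3 - 2) = 1/1 = 1
m1 != m2 (1/2 != 1), so not parallel.
m1 * m2 = (1/2) * (1) = 1/2 != -1, so not perpendicular.
The lines are neither parallel nor perpendicular.

Neither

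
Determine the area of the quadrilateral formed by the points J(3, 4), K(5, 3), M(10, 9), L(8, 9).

Shoelace: sum of cross terms = 27, Area = (1/2)|27| = 27/2

27/2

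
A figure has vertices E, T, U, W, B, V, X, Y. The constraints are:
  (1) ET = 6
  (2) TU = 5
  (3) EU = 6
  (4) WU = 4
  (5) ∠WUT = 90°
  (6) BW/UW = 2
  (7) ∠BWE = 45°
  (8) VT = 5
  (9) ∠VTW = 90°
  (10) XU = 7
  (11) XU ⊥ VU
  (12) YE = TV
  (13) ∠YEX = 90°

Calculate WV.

Step 1: By the law of cosines on triangle WUT: WT² = 4² + 5² − 2·4·5·cos(90°) = 41, so WT = √41.
Step 2: By the law of cosines on triangle WTV: WV² = √41² + 5² − 2·√41·5·cos(90°) = 66, so WV = √66.

Therefore, the length of WV = √66.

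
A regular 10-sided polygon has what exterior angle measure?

Each exterior angle of a regular n-gon is 360 / n.
For n = 10: 360 / 10 = 36 degrees.

36 degrees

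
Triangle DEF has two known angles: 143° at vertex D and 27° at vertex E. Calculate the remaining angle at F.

Let angle F = x. Then 143 + 27 + x = 180.
x = 180 - 170 = 10 degrees.

10 degrees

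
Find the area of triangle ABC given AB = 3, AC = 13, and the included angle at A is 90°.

When two sides and the included angle are known, the area formula is (1/2)ab sin(C).
The height from one side to the opposite vertex is 13 sin(90°) = 13.
Area = (1/2) * 3 * 13 = 39/2.

39/2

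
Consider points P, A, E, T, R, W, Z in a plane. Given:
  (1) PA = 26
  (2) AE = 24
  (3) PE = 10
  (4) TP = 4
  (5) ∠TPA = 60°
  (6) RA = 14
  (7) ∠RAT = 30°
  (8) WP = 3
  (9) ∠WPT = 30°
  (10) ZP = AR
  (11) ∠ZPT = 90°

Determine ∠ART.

Step 1: By the law of cosines on triangle APT: AT² = 26² + 4² − 2·26·4·cos(60°) = 588, so AT = 14·√3.
Step 2: By the law of cosines on triangle RAT: RT² = 14² + (14·√3)² − 2·14·14·√3·cos(30°) = 196, so RT = 14.
Step 3: By the inverse law of cosines on triangle ART: cos(∠ART) = (14² + 14² − (14·√3)²) / (2·14·14) = -196/392 = -0.5, so ∠ART = 120°.

Therefore, the measure of angle ∠ART = 120°.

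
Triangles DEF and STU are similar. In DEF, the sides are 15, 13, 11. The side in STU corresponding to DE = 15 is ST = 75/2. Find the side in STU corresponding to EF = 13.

Since the triangles are similar, the ratio of corresponding sides is constant.
Scale factor k = ST / DE = 75/2 / 15 = 5/2
TU = k * EF = 5/2 * 13 = 65/2

65/2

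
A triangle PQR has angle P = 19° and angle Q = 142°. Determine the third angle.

The interior angles sum to 180°: angle R = 180 - 19 - 142 = 19°.
The triangle is obtuse (angles 19°, 142°, 19°).

19 degrees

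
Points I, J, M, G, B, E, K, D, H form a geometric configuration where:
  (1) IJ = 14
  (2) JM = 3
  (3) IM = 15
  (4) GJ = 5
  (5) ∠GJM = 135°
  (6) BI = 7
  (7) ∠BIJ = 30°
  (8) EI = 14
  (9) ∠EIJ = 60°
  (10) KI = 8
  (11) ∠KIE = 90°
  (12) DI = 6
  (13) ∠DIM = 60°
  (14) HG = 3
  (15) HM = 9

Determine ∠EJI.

Step 1: By the law of cosines on triangle JIE: JE² = 14² + 14² − 2·14·14·cos(60°) = 196, so JE = 14.
Step 2: By the inverse law of cosines on triangle EJI: cos(∠EJI) = (14² + 14² − 14²) / (2·14·14) = 196/392 = 0.5, so ∠EJI = 60°.

Therefore, the measure of angle ∠EJI = 60°.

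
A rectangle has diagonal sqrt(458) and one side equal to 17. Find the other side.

b = sqrt(d^2 - a^2) = sqrt(458 - 289) = sqrt(169) = 13

13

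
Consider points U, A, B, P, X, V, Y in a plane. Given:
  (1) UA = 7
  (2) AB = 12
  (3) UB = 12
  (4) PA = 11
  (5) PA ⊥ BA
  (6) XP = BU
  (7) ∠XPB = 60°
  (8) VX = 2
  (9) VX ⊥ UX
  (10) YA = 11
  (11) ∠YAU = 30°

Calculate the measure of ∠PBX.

From the given relations: XP = BU = 12.
Step 1: By the law of cosines on triangle BAP: BP² = 12² + 11² − 2·12·11·cos(90°) = 265, so BP ≈ 16.28.
Step 2: By the law of cosines on triangle BPX: BX² = 16.28² + 12² − 2·16.28·12·cos(60°) = 213.65, so BX ≈ 14.62.
Step 3: By the inverse law of cosines on triangle PBX: cos(∠PBX) = (16.28² + 14.62² − 12²) / (2·16.28·14.62) = 334.65/475.89 = 0.7032, so ∠PBX = 45.31°.

Therefore, the measure of angle ∠PBX = 45.31°.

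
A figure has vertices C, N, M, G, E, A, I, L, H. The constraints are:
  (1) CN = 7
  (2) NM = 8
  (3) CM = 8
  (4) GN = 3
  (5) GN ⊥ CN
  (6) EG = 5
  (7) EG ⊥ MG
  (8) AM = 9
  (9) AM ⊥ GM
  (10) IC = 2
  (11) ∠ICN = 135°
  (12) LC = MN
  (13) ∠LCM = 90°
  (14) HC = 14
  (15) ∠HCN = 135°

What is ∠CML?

From the given relations: LC = MN = 8.
Step 1: By the law of cosines on triangle MCL: ML² = 8² + 8² − 2·8·8·cos(90°) = 128, so ML = 8·√2.
Step 2: By the inverse law of cosines on triangle CML: cos(∠CML) = (8² + (8·√2)² − 8²) / (2·8·8·√2) = 128/181.02 = 0.7071, so ∠CML = 45°.

Therefore, the measure of angle ∠CML = 45°.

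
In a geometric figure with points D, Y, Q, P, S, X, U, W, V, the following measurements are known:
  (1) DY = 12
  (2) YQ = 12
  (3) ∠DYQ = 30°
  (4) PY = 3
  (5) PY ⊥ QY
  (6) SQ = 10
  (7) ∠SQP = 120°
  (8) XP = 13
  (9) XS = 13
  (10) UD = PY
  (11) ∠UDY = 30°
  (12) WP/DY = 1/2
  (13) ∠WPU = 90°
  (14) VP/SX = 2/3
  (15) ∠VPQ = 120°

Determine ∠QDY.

Step 1: By the law of cosines on triangle DYQ: DQ² = 12² + 12² − 2·12·12·cos(30°) = 38.58, so DQ ≈ 6.21.
Step 2: By the inverse law of cosines on triangle QDY: cos(∠QDY) = (6.21² + 12² − 12²) / (2·6.21·12) = 38.58/149.08 = 0.2588, so ∠QDY = 75°.

Therefore, the measure of angle ∠QDY = 75°.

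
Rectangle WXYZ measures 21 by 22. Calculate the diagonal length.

Using the Pythagorean theorem:
d² = 21² + 22² = 441 + 484 = 925
d = sqrt(925) = 5*sqrt(37)

5*sqrt(37)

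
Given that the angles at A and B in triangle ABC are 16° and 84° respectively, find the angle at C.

By the triangle angle sum property, the three interior angles of any triangle add up to 180°.
We know angle A = 16° and angle B = 84°, so their sum is 100°.
Therefore angle C = 180° - 100° = 80°.

80 degrees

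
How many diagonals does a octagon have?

Total line segments between 8 vertices = C(8,2) = 28.
Subtract the 8 sides: 28 - 8 = 20 diagonals.

20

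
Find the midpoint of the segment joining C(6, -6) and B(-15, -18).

The midpoint is the average of the coordinates:
x: (6 + -15)/2 = -9/2
y: (-6 + -18)/2 = -12
Midpoint = (-9/2, -12)

(-9/2, -12)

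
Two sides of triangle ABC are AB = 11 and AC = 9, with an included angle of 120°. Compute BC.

When two sides and the included angle are known, the law of cosines gives the third side.
c^2 = a^2 + b^2 - 2ab cos(C) generalizes the Pythagorean theorem to non-right triangles.
Here: BC^2 = 121 + 81 - 198*(-1/2) = 301
BC = sqrt(301)

sqrt(301)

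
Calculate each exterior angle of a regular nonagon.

Each exterior angle of a regular n-gon is 360 / n.
For n = 9: 360 / 9 = 40 degrees.

40 degrees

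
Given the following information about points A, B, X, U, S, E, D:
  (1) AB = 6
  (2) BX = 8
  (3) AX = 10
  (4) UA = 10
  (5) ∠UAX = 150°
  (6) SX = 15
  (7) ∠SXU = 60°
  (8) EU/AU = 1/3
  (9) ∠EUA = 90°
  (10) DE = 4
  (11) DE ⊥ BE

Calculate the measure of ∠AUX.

Step 1: By the law of cosines on triangle UAX: UX² = 10² + 10² − 2·10·10·cos(150°) = 373.21, so UX ≈ 19.32.
Step 2: By the inverse law of cosines on triangle AUX: cos(∠AUX) = (10² + 19.32² − 10²) / (2·10·19.32) = 373.21/386.37 = 0.9659, so ∠AUX = 15°.

Therefore, the measure of angle ∠AUX = 15°.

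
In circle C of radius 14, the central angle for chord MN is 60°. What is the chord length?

Drop a perpendicular from the center to the chord, bisecting both the chord and the central angle.
Each half-chord = r sin(θ/2) = 14 sin(30°).
The full chord = 2 × 14 × sin(30°) = 14.

14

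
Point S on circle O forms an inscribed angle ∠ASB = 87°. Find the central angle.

The inscribed angle theorem states that a central angle is always twice any inscribed angle that subtends the same arc.
Since the inscribed angle is 87°, the central angle = 2 × 87° = 174°.

174°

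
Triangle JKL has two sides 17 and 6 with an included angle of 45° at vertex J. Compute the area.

Area = (1/2) * JK * JL * sin(J)
Area = (1/2) * 17 * 6 * sin(45°)
Area = (1/2) * 17 * 6 * sqrt(2)/2
Area = 51*sqrt(2)/2

51*sqrt(2)/2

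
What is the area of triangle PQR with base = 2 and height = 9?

A triangle's area is half the area of a rectangle with the same base and height.
Area = (1/2) * 2 * 9 = 9.

9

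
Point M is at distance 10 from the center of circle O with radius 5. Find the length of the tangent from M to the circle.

The tangent, radius, and line from the external point to the center form a right triangle.
The right angle is where the tangent meets the radius.
By the Pythagorean theorem: tangent² + 5² = 10²
tangent² = 100 - 25 = 75
tangent = 5*sqrt(3)

5*sqrt(3)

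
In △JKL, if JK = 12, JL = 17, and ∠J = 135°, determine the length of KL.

By the law of cosines: KL^2 = JK^2 + JL^2 - 2*JK*JL*cos(J)
KL^2 = 12^2 + 17^2 - 2*12*17*cos(135°)
KL^2 = 144 + 289 - 408*(-sqrt(2)/2)
KL^2 = 204*sqrt(2) + 433
KL = sqrt(204*sqrt(2) + 433)

sqrt(204*sqrt(2) + 433)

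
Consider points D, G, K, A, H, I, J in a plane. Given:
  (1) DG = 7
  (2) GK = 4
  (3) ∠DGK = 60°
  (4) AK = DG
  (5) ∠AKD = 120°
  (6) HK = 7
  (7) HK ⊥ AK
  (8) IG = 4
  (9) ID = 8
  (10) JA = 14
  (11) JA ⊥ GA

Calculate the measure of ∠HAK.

From the given relations: AK = DG = 7.
Step 1: By the law of cosines on triangle AKH: AH² = 7² + 7² − 2·7·7·cos(90°) = 98, so AH = 7·√2.
Step 2: By the inverse law of cosines on triangle HAK: cos(∠HAK) = ((7·√2)² + 7² − 7²) / (2·7·√2·7) = 98/138.59 = 0.7071, so ∠HAK = 45°.

Therefore, the measure of angle ∠HAK = 45°.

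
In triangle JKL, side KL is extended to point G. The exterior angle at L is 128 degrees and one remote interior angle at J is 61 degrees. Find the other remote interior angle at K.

By the exterior angle theorem: exterior angle = sum of remote interior angles.
128 = 61 + angle K
angle K = 128 - 61 = 67 degrees

67 degrees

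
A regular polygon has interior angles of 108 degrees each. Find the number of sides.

Exterior angle = 180 - 108 = 72. n = 360 / 72 = 5.

5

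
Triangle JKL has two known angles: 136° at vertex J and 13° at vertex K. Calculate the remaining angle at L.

Let angle L = x. Then 136 + 13 + x = 180.
x = 180 - 149 = 31 degrees.

31 degrees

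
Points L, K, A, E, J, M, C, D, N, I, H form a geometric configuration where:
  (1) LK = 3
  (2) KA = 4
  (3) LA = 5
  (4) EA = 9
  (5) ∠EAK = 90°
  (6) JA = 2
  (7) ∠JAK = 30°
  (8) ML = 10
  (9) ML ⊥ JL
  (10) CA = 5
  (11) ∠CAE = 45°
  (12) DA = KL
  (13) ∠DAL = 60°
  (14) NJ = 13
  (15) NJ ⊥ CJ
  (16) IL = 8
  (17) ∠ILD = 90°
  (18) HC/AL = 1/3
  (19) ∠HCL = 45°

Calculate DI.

From the given relations: DA = KL = 3.
Step 1: By the law of cosines on triangle LAD: LD² = 5² + 3² − 2·5·3·cos(60°) = 19, so LD = √19.
Step 2: By the law of cosines on triangle DLI: DI² = √19² + 8² − 2·√19·8·cos(90°) = 83, so DI = √83.

Therefore, the length of DI = √83.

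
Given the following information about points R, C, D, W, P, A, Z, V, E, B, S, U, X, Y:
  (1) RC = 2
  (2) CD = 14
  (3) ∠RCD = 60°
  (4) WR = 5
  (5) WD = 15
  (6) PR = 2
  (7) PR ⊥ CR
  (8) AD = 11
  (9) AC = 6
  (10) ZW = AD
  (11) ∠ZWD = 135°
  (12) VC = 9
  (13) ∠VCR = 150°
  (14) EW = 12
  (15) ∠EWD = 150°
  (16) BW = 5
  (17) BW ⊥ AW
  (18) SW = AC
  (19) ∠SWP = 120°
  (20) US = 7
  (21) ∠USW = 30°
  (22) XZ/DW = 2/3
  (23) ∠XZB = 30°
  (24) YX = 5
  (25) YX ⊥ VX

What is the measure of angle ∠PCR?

Step 1: By the law of cosines on triangle CRP: CP² = 2² + 2² − 2·2·2·cos(90°) = 8, so CP = 2·√2.
Step 2: By the inverse law of cosines on triangle PCR: cos(∠PCR) = ((2·√2)² + 2² − 2²) / (2·2·√2·2) = 8/11.31 = 0.7071, so ∠PCR = 45°.

Therefore, the measure of angle ∠PCR = 45°.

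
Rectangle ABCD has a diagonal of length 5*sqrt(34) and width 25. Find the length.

Using the Pythagorean theorem: d^2 = a^2 + b^2
b^2 = d^2 - a^2
b^2 = 850 - 625
b^2 = 225
b = sqrt(225) = 15

15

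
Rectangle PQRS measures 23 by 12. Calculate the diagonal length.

Using the Pythagorean theorem:
d² = 23² + 12² = 529 + 144 = 673
d = sqrt(673)

sqrt(673)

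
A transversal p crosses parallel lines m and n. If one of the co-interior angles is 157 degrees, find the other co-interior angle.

Co-interior angles (same-side interior) formed by parallel lines and a transversal are supplementary (sum to 180 degrees).
The given angle is 157 degrees.
The co-interior angle = 180 - 157 = 23 degrees.

23 degrees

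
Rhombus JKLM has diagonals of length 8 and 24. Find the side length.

Half-diagonals are 4 and 12. side = sqrt(4^2 + 12^2) = sqrt(160) = 4*sqrt(10)

4*sqrt(10)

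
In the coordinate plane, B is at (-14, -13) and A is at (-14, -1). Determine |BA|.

The horizontal distance is |-14 - -14| = 0 and the vertical distance is |-1 - -13| = 12.
By the Pythagorean theorem, d = sqrt(0^2 + 12^2) = sqrt(144) = 12.

12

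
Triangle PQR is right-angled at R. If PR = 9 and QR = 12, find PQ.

In a right triangle, the square of the hypotenuse equals the sum of the squares of the two legs.
The legs are 9 and 12, so the hypotenuse = sqrt(81 + 144) = sqrt(225) = 15.

15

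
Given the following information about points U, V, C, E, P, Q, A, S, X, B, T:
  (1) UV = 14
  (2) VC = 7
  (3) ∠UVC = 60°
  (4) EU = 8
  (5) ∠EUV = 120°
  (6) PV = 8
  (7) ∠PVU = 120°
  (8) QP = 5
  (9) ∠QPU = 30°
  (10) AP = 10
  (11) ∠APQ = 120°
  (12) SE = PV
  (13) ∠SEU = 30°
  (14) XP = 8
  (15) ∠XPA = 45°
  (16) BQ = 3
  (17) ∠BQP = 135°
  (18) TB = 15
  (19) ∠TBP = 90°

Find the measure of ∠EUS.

From the given relations: SE = PV = 8.
Step 1: By the law of cosines on triangle UES: US² = 8² + 8² − 2·8·8·cos(30°) = 17.15, so US ≈ 4.14.
Step 2: By the inverse law of cosines on triangle EUS: cos(∠EUS) = (8² + 4.14² − 8²) / (2·8·4.14) = 17.15/66.26 = 0.2588, so ∠EUS = 75°.

Therefore, the measure of angle ∠EUS = 75°.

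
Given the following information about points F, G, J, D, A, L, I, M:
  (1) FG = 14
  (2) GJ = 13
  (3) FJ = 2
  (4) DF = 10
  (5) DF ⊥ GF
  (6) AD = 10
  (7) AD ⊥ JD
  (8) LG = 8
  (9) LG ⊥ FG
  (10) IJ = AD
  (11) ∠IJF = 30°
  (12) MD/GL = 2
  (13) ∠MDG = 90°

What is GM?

From the given relations: MD = 2·GL = 2·8 = 16.
Step 1: By the law of cosines on triangle GFD: GD² = 14² + 10² − 2·14·10·cos(90°) = 296, so GD = 2·√74.
Step 2: By the law of cosines on triangle GDM: GM² = (2·√74)² + 16² − 2·2·√74·16·cos(90°) = 552, so GM = 2·√138.

Therefore, the length of GM = 2·√138.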